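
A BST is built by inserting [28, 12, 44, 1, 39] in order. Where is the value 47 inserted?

Starting tree (level order): [28, 12, 44, 1, None, 39]
Insertion path: 28 -> 44
Result: insert 47 as right child of 44
Final tree (level order): [28, 12, 44, 1, None, 39, 47]


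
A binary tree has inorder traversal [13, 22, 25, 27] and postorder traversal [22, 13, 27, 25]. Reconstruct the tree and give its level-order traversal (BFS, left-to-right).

Inorder:   [13, 22, 25, 27]
Postorder: [22, 13, 27, 25]
Algorithm: postorder visits root last, so walk postorder right-to-left;
each value is the root of the current inorder slice — split it at that
value, recurse on the right subtree first, then the left.
Recursive splits:
  root=25; inorder splits into left=[13, 22], right=[27]
  root=27; inorder splits into left=[], right=[]
  root=13; inorder splits into left=[], right=[22]
  root=22; inorder splits into left=[], right=[]
Reconstructed level-order: [25, 13, 27, 22]


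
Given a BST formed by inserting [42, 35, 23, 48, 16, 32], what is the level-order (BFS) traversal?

Tree insertion order: [42, 35, 23, 48, 16, 32]
Tree (level-order array): [42, 35, 48, 23, None, None, None, 16, 32]
BFS from the root, enqueuing left then right child of each popped node:
  queue [42] -> pop 42, enqueue [35, 48], visited so far: [42]
  queue [35, 48] -> pop 35, enqueue [23], visited so far: [42, 35]
  queue [48, 23] -> pop 48, enqueue [none], visited so far: [42, 35, 48]
  queue [23] -> pop 23, enqueue [16, 32], visited so far: [42, 35, 48, 23]
  queue [16, 32] -> pop 16, enqueue [none], visited so far: [42, 35, 48, 23, 16]
  queue [32] -> pop 32, enqueue [none], visited so far: [42, 35, 48, 23, 16, 32]
Result: [42, 35, 48, 23, 16, 32]


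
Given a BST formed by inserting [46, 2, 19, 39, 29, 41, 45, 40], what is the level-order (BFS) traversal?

Tree insertion order: [46, 2, 19, 39, 29, 41, 45, 40]
Tree (level-order array): [46, 2, None, None, 19, None, 39, 29, 41, None, None, 40, 45]
BFS from the root, enqueuing left then right child of each popped node:
  queue [46] -> pop 46, enqueue [2], visited so far: [46]
  queue [2] -> pop 2, enqueue [19], visited so far: [46, 2]
  queue [19] -> pop 19, enqueue [39], visited so far: [46, 2, 19]
  queue [39] -> pop 39, enqueue [29, 41], visited so far: [46, 2, 19, 39]
  queue [29, 41] -> pop 29, enqueue [none], visited so far: [46, 2, 19, 39, 29]
  queue [41] -> pop 41, enqueue [40, 45], visited so far: [46, 2, 19, 39, 29, 41]
  queue [40, 45] -> pop 40, enqueue [none], visited so far: [46, 2, 19, 39, 29, 41, 40]
  queue [45] -> pop 45, enqueue [none], visited so far: [46, 2, 19, 39, 29, 41, 40, 45]
Result: [46, 2, 19, 39, 29, 41, 40, 45]


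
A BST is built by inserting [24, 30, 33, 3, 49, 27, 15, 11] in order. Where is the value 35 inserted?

Starting tree (level order): [24, 3, 30, None, 15, 27, 33, 11, None, None, None, None, 49]
Insertion path: 24 -> 30 -> 33 -> 49
Result: insert 35 as left child of 49
Final tree (level order): [24, 3, 30, None, 15, 27, 33, 11, None, None, None, None, 49, None, None, 35]


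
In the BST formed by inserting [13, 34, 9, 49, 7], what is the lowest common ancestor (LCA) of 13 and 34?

Tree insertion order: [13, 34, 9, 49, 7]
Tree (level-order array): [13, 9, 34, 7, None, None, 49]
In a BST, the LCA of p=13, q=34 is the first node v on the
root-to-leaf path with p <= v <= q (go left if both < v, right if both > v).
Walk from root:
  at 13: 13 <= 13 <= 34, this is the LCA
LCA = 13


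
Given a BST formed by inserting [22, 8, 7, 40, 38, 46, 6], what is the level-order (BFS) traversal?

Tree insertion order: [22, 8, 7, 40, 38, 46, 6]
Tree (level-order array): [22, 8, 40, 7, None, 38, 46, 6]
BFS from the root, enqueuing left then right child of each popped node:
  queue [22] -> pop 22, enqueue [8, 40], visited so far: [22]
  queue [8, 40] -> pop 8, enqueue [7], visited so far: [22, 8]
  queue [40, 7] -> pop 40, enqueue [38, 46], visited so far: [22, 8, 40]
  queue [7, 38, 46] -> pop 7, enqueue [6], visited so far: [22, 8, 40, 7]
  queue [38, 46, 6] -> pop 38, enqueue [none], visited so far: [22, 8, 40, 7, 38]
  queue [46, 6] -> pop 46, enqueue [none], visited so far: [22, 8, 40, 7, 38, 46]
  queue [6] -> pop 6, enqueue [none], visited so far: [22, 8, 40, 7, 38, 46, 6]
Result: [22, 8, 40, 7, 38, 46, 6]


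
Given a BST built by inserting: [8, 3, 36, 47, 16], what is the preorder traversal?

Tree insertion order: [8, 3, 36, 47, 16]
Tree (level-order array): [8, 3, 36, None, None, 16, 47]
Preorder traversal: [8, 3, 36, 16, 47]


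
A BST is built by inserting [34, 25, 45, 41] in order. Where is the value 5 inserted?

Starting tree (level order): [34, 25, 45, None, None, 41]
Insertion path: 34 -> 25
Result: insert 5 as left child of 25
Final tree (level order): [34, 25, 45, 5, None, 41]


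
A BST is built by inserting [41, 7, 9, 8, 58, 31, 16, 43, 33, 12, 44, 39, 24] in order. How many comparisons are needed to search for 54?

Search path for 54: 41 -> 58 -> 43 -> 44
Found: False
Comparisons: 4


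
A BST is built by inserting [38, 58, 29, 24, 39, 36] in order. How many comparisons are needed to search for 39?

Search path for 39: 38 -> 58 -> 39
Found: True
Comparisons: 3


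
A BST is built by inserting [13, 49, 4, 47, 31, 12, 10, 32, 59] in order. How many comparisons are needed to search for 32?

Search path for 32: 13 -> 49 -> 47 -> 31 -> 32
Found: True
Comparisons: 5


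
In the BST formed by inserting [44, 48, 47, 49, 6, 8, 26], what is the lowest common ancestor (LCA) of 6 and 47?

Tree insertion order: [44, 48, 47, 49, 6, 8, 26]
Tree (level-order array): [44, 6, 48, None, 8, 47, 49, None, 26]
In a BST, the LCA of p=6, q=47 is the first node v on the
root-to-leaf path with p <= v <= q (go left if both < v, right if both > v).
Walk from root:
  at 44: 6 <= 44 <= 47, this is the LCA
LCA = 44


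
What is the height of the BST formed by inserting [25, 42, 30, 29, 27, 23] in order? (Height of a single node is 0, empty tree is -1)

Insertion order: [25, 42, 30, 29, 27, 23]
Tree (level-order array): [25, 23, 42, None, None, 30, None, 29, None, 27]
Compute height bottom-up (empty subtree = -1):
  height(23) = 1 + max(-1, -1) = 0
  height(27) = 1 + max(-1, -1) = 0
  height(29) = 1 + max(0, -1) = 1
  height(30) = 1 + max(1, -1) = 2
  height(42) = 1 + max(2, -1) = 3
  height(25) = 1 + max(0, 3) = 4
Height = 4


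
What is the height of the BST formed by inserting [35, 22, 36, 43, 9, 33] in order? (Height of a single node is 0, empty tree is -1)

Insertion order: [35, 22, 36, 43, 9, 33]
Tree (level-order array): [35, 22, 36, 9, 33, None, 43]
Compute height bottom-up (empty subtree = -1):
  height(9) = 1 + max(-1, -1) = 0
  height(33) = 1 + max(-1, -1) = 0
  height(22) = 1 + max(0, 0) = 1
  height(43) = 1 + max(-1, -1) = 0
  height(36) = 1 + max(-1, 0) = 1
  height(35) = 1 + max(1, 1) = 2
Height = 2


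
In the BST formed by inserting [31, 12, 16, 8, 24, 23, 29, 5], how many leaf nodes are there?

Tree built from: [31, 12, 16, 8, 24, 23, 29, 5]
Tree (level-order array): [31, 12, None, 8, 16, 5, None, None, 24, None, None, 23, 29]
Rule: A leaf has 0 children.
Per-node child counts:
  node 31: 1 child(ren)
  node 12: 2 child(ren)
  node 8: 1 child(ren)
  node 5: 0 child(ren)
  node 16: 1 child(ren)
  node 24: 2 child(ren)
  node 23: 0 child(ren)
  node 29: 0 child(ren)
Matching nodes: [5, 23, 29]
Count of leaf nodes: 3


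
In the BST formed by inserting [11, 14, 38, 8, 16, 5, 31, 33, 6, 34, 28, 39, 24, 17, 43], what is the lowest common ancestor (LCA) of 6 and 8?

Tree insertion order: [11, 14, 38, 8, 16, 5, 31, 33, 6, 34, 28, 39, 24, 17, 43]
Tree (level-order array): [11, 8, 14, 5, None, None, 38, None, 6, 16, 39, None, None, None, 31, None, 43, 28, 33, None, None, 24, None, None, 34, 17]
In a BST, the LCA of p=6, q=8 is the first node v on the
root-to-leaf path with p <= v <= q (go left if both < v, right if both > v).
Walk from root:
  at 11: both 6 and 8 < 11, go left
  at 8: 6 <= 8 <= 8, this is the LCA
LCA = 8


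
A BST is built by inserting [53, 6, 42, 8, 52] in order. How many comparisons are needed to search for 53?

Search path for 53: 53
Found: True
Comparisons: 1


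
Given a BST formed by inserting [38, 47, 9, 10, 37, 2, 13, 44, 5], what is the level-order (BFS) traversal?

Tree insertion order: [38, 47, 9, 10, 37, 2, 13, 44, 5]
Tree (level-order array): [38, 9, 47, 2, 10, 44, None, None, 5, None, 37, None, None, None, None, 13]
BFS from the root, enqueuing left then right child of each popped node:
  queue [38] -> pop 38, enqueue [9, 47], visited so far: [38]
  queue [9, 47] -> pop 9, enqueue [2, 10], visited so far: [38, 9]
  queue [47, 2, 10] -> pop 47, enqueue [44], visited so far: [38, 9, 47]
  queue [2, 10, 44] -> pop 2, enqueue [5], visited so far: [38, 9, 47, 2]
  queue [10, 44, 5] -> pop 10, enqueue [37], visited so far: [38, 9, 47, 2, 10]
  queue [44, 5, 37] -> pop 44, enqueue [none], visited so far: [38, 9, 47, 2, 10, 44]
  queue [5, 37] -> pop 5, enqueue [none], visited so far: [38, 9, 47, 2, 10, 44, 5]
  queue [37] -> pop 37, enqueue [13], visited so far: [38, 9, 47, 2, 10, 44, 5, 37]
  queue [13] -> pop 13, enqueue [none], visited so far: [38, 9, 47, 2, 10, 44, 5, 37, 13]
Result: [38, 9, 47, 2, 10, 44, 5, 37, 13]


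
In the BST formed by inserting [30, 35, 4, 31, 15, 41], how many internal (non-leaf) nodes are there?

Tree built from: [30, 35, 4, 31, 15, 41]
Tree (level-order array): [30, 4, 35, None, 15, 31, 41]
Rule: An internal node has at least one child.
Per-node child counts:
  node 30: 2 child(ren)
  node 4: 1 child(ren)
  node 15: 0 child(ren)
  node 35: 2 child(ren)
  node 31: 0 child(ren)
  node 41: 0 child(ren)
Matching nodes: [30, 4, 35]
Count of internal (non-leaf) nodes: 3


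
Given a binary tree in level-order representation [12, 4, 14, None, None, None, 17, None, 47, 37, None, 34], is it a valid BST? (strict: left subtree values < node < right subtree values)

Level-order array: [12, 4, 14, None, None, None, 17, None, 47, 37, None, 34]
Validate using subtree bounds (lo, hi): at each node, require lo < value < hi,
then recurse left with hi=value and right with lo=value.
Preorder trace (stopping at first violation):
  at node 12 with bounds (-inf, +inf): OK
  at node 4 with bounds (-inf, 12): OK
  at node 14 with bounds (12, +inf): OK
  at node 17 with bounds (14, +inf): OK
  at node 47 with bounds (17, +inf): OK
  at node 37 with bounds (17, 47): OK
  at node 34 with bounds (17, 37): OK
No violation found at any node.
Result: Valid BST


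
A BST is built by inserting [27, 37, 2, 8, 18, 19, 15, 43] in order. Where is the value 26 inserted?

Starting tree (level order): [27, 2, 37, None, 8, None, 43, None, 18, None, None, 15, 19]
Insertion path: 27 -> 2 -> 8 -> 18 -> 19
Result: insert 26 as right child of 19
Final tree (level order): [27, 2, 37, None, 8, None, 43, None, 18, None, None, 15, 19, None, None, None, 26]


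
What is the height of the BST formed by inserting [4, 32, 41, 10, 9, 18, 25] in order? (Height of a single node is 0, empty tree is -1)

Insertion order: [4, 32, 41, 10, 9, 18, 25]
Tree (level-order array): [4, None, 32, 10, 41, 9, 18, None, None, None, None, None, 25]
Compute height bottom-up (empty subtree = -1):
  height(9) = 1 + max(-1, -1) = 0
  height(25) = 1 + max(-1, -1) = 0
  height(18) = 1 + max(-1, 0) = 1
  height(10) = 1 + max(0, 1) = 2
  height(41) = 1 + max(-1, -1) = 0
  height(32) = 1 + max(2, 0) = 3
  height(4) = 1 + max(-1, 3) = 4
Height = 4


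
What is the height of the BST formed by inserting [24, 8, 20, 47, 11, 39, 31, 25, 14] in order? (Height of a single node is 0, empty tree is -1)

Insertion order: [24, 8, 20, 47, 11, 39, 31, 25, 14]
Tree (level-order array): [24, 8, 47, None, 20, 39, None, 11, None, 31, None, None, 14, 25]
Compute height bottom-up (empty subtree = -1):
  height(14) = 1 + max(-1, -1) = 0
  height(11) = 1 + max(-1, 0) = 1
  height(20) = 1 + max(1, -1) = 2
  height(8) = 1 + max(-1, 2) = 3
  height(25) = 1 + max(-1, -1) = 0
  height(31) = 1 + max(0, -1) = 1
  height(39) = 1 + max(1, -1) = 2
  height(47) = 1 + max(2, -1) = 3
  height(24) = 1 + max(3, 3) = 4
Height = 4


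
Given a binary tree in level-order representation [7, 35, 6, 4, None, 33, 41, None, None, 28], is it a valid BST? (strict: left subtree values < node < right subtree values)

Level-order array: [7, 35, 6, 4, None, 33, 41, None, None, 28]
Validate using subtree bounds (lo, hi): at each node, require lo < value < hi,
then recurse left with hi=value and right with lo=value.
Preorder trace (stopping at first violation):
  at node 7 with bounds (-inf, +inf): OK
  at node 35 with bounds (-inf, 7): VIOLATION
Node 35 violates its bound: not (-inf < 35 < 7).
Result: Not a valid BST


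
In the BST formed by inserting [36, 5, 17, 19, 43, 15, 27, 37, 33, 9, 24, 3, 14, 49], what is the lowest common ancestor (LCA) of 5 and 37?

Tree insertion order: [36, 5, 17, 19, 43, 15, 27, 37, 33, 9, 24, 3, 14, 49]
Tree (level-order array): [36, 5, 43, 3, 17, 37, 49, None, None, 15, 19, None, None, None, None, 9, None, None, 27, None, 14, 24, 33]
In a BST, the LCA of p=5, q=37 is the first node v on the
root-to-leaf path with p <= v <= q (go left if both < v, right if both > v).
Walk from root:
  at 36: 5 <= 36 <= 37, this is the LCA
LCA = 36


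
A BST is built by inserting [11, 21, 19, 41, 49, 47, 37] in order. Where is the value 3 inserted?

Starting tree (level order): [11, None, 21, 19, 41, None, None, 37, 49, None, None, 47]
Insertion path: 11
Result: insert 3 as left child of 11
Final tree (level order): [11, 3, 21, None, None, 19, 41, None, None, 37, 49, None, None, 47]


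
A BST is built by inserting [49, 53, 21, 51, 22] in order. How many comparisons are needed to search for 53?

Search path for 53: 49 -> 53
Found: True
Comparisons: 2


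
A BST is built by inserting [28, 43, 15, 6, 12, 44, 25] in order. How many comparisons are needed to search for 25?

Search path for 25: 28 -> 15 -> 25
Found: True
Comparisons: 3


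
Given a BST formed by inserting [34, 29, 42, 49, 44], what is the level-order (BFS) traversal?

Tree insertion order: [34, 29, 42, 49, 44]
Tree (level-order array): [34, 29, 42, None, None, None, 49, 44]
BFS from the root, enqueuing left then right child of each popped node:
  queue [34] -> pop 34, enqueue [29, 42], visited so far: [34]
  queue [29, 42] -> pop 29, enqueue [none], visited so far: [34, 29]
  queue [42] -> pop 42, enqueue [49], visited so far: [34, 29, 42]
  queue [49] -> pop 49, enqueue [44], visited so far: [34, 29, 42, 49]
  queue [44] -> pop 44, enqueue [none], visited so far: [34, 29, 42, 49, 44]
Result: [34, 29, 42, 49, 44]


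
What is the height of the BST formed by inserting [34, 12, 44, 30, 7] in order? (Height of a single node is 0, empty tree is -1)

Insertion order: [34, 12, 44, 30, 7]
Tree (level-order array): [34, 12, 44, 7, 30]
Compute height bottom-up (empty subtree = -1):
  height(7) = 1 + max(-1, -1) = 0
  height(30) = 1 + max(-1, -1) = 0
  height(12) = 1 + max(0, 0) = 1
  height(44) = 1 + max(-1, -1) = 0
  height(34) = 1 + max(1, 0) = 2
Height = 2


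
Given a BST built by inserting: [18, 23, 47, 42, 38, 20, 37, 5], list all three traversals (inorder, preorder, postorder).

Tree insertion order: [18, 23, 47, 42, 38, 20, 37, 5]
Tree (level-order array): [18, 5, 23, None, None, 20, 47, None, None, 42, None, 38, None, 37]
Inorder (L, root, R): [5, 18, 20, 23, 37, 38, 42, 47]
Preorder (root, L, R): [18, 5, 23, 20, 47, 42, 38, 37]
Postorder (L, R, root): [5, 20, 37, 38, 42, 47, 23, 18]


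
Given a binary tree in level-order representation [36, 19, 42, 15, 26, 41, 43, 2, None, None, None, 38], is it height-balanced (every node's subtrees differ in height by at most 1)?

Tree (level-order array): [36, 19, 42, 15, 26, 41, 43, 2, None, None, None, 38]
Definition: a tree is height-balanced if, at every node, |h(left) - h(right)| <= 1 (empty subtree has height -1).
Bottom-up per-node check:
  node 2: h_left=-1, h_right=-1, diff=0 [OK], height=0
  node 15: h_left=0, h_right=-1, diff=1 [OK], height=1
  node 26: h_left=-1, h_right=-1, diff=0 [OK], height=0
  node 19: h_left=1, h_right=0, diff=1 [OK], height=2
  node 38: h_left=-1, h_right=-1, diff=0 [OK], height=0
  node 41: h_left=0, h_right=-1, diff=1 [OK], height=1
  node 43: h_left=-1, h_right=-1, diff=0 [OK], height=0
  node 42: h_left=1, h_right=0, diff=1 [OK], height=2
  node 36: h_left=2, h_right=2, diff=0 [OK], height=3
All nodes satisfy the balance condition.
Result: Balanced


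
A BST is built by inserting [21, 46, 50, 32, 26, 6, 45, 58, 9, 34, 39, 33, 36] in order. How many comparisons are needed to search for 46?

Search path for 46: 21 -> 46
Found: True
Comparisons: 2


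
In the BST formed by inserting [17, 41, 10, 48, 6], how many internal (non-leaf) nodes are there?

Tree built from: [17, 41, 10, 48, 6]
Tree (level-order array): [17, 10, 41, 6, None, None, 48]
Rule: An internal node has at least one child.
Per-node child counts:
  node 17: 2 child(ren)
  node 10: 1 child(ren)
  node 6: 0 child(ren)
  node 41: 1 child(ren)
  node 48: 0 child(ren)
Matching nodes: [17, 10, 41]
Count of internal (non-leaf) nodes: 3


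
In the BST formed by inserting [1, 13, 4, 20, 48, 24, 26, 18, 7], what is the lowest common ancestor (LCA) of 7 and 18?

Tree insertion order: [1, 13, 4, 20, 48, 24, 26, 18, 7]
Tree (level-order array): [1, None, 13, 4, 20, None, 7, 18, 48, None, None, None, None, 24, None, None, 26]
In a BST, the LCA of p=7, q=18 is the first node v on the
root-to-leaf path with p <= v <= q (go left if both < v, right if both > v).
Walk from root:
  at 1: both 7 and 18 > 1, go right
  at 13: 7 <= 13 <= 18, this is the LCA
LCA = 13


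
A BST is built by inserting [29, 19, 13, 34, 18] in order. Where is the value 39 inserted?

Starting tree (level order): [29, 19, 34, 13, None, None, None, None, 18]
Insertion path: 29 -> 34
Result: insert 39 as right child of 34
Final tree (level order): [29, 19, 34, 13, None, None, 39, None, 18]


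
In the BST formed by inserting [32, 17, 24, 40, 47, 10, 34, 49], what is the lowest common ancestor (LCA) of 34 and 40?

Tree insertion order: [32, 17, 24, 40, 47, 10, 34, 49]
Tree (level-order array): [32, 17, 40, 10, 24, 34, 47, None, None, None, None, None, None, None, 49]
In a BST, the LCA of p=34, q=40 is the first node v on the
root-to-leaf path with p <= v <= q (go left if both < v, right if both > v).
Walk from root:
  at 32: both 34 and 40 > 32, go right
  at 40: 34 <= 40 <= 40, this is the LCA
LCA = 40


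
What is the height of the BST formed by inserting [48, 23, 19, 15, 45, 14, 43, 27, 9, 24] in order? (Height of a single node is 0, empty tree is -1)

Insertion order: [48, 23, 19, 15, 45, 14, 43, 27, 9, 24]
Tree (level-order array): [48, 23, None, 19, 45, 15, None, 43, None, 14, None, 27, None, 9, None, 24]
Compute height bottom-up (empty subtree = -1):
  height(9) = 1 + max(-1, -1) = 0
  height(14) = 1 + max(0, -1) = 1
  height(15) = 1 + max(1, -1) = 2
  height(19) = 1 + max(2, -1) = 3
  height(24) = 1 + max(-1, -1) = 0
  height(27) = 1 + max(0, -1) = 1
  height(43) = 1 + max(1, -1) = 2
  height(45) = 1 + max(2, -1) = 3
  height(23) = 1 + max(3, 3) = 4
  height(48) = 1 + max(4, -1) = 5
Height = 5


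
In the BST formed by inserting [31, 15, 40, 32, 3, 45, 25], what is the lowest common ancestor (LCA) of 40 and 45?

Tree insertion order: [31, 15, 40, 32, 3, 45, 25]
Tree (level-order array): [31, 15, 40, 3, 25, 32, 45]
In a BST, the LCA of p=40, q=45 is the first node v on the
root-to-leaf path with p <= v <= q (go left if both < v, right if both > v).
Walk from root:
  at 31: both 40 and 45 > 31, go right
  at 40: 40 <= 40 <= 45, this is the LCA
LCA = 40


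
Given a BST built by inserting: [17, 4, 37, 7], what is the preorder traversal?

Tree insertion order: [17, 4, 37, 7]
Tree (level-order array): [17, 4, 37, None, 7]
Preorder traversal: [17, 4, 7, 37]


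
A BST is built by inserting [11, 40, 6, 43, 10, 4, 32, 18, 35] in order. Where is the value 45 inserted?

Starting tree (level order): [11, 6, 40, 4, 10, 32, 43, None, None, None, None, 18, 35]
Insertion path: 11 -> 40 -> 43
Result: insert 45 as right child of 43
Final tree (level order): [11, 6, 40, 4, 10, 32, 43, None, None, None, None, 18, 35, None, 45]


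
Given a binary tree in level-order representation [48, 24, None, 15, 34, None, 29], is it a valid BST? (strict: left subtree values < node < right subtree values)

Level-order array: [48, 24, None, 15, 34, None, 29]
Validate using subtree bounds (lo, hi): at each node, require lo < value < hi,
then recurse left with hi=value and right with lo=value.
Preorder trace (stopping at first violation):
  at node 48 with bounds (-inf, +inf): OK
  at node 24 with bounds (-inf, 48): OK
  at node 15 with bounds (-inf, 24): OK
  at node 29 with bounds (15, 24): VIOLATION
Node 29 violates its bound: not (15 < 29 < 24).
Result: Not a valid BST


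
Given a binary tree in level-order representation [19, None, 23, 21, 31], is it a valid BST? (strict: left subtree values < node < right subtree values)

Level-order array: [19, None, 23, 21, 31]
Validate using subtree bounds (lo, hi): at each node, require lo < value < hi,
then recurse left with hi=value and right with lo=value.
Preorder trace (stopping at first violation):
  at node 19 with bounds (-inf, +inf): OK
  at node 23 with bounds (19, +inf): OK
  at node 21 with bounds (19, 23): OK
  at node 31 with bounds (23, +inf): OK
No violation found at any node.
Result: Valid BST


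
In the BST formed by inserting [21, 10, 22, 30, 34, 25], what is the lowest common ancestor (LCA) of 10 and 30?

Tree insertion order: [21, 10, 22, 30, 34, 25]
Tree (level-order array): [21, 10, 22, None, None, None, 30, 25, 34]
In a BST, the LCA of p=10, q=30 is the first node v on the
root-to-leaf path with p <= v <= q (go left if both < v, right if both > v).
Walk from root:
  at 21: 10 <= 21 <= 30, this is the LCA
LCA = 21


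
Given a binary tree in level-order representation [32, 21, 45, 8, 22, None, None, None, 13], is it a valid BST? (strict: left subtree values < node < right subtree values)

Level-order array: [32, 21, 45, 8, 22, None, None, None, 13]
Validate using subtree bounds (lo, hi): at each node, require lo < value < hi,
then recurse left with hi=value and right with lo=value.
Preorder trace (stopping at first violation):
  at node 32 with bounds (-inf, +inf): OK
  at node 21 with bounds (-inf, 32): OK
  at node 8 with bounds (-inf, 21): OK
  at node 13 with bounds (8, 21): OK
  at node 22 with bounds (21, 32): OK
  at node 45 with bounds (32, +inf): OK
No violation found at any node.
Result: Valid BST


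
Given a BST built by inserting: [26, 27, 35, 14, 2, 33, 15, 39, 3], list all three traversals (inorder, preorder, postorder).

Tree insertion order: [26, 27, 35, 14, 2, 33, 15, 39, 3]
Tree (level-order array): [26, 14, 27, 2, 15, None, 35, None, 3, None, None, 33, 39]
Inorder (L, root, R): [2, 3, 14, 15, 26, 27, 33, 35, 39]
Preorder (root, L, R): [26, 14, 2, 3, 15, 27, 35, 33, 39]
Postorder (L, R, root): [3, 2, 15, 14, 33, 39, 35, 27, 26]


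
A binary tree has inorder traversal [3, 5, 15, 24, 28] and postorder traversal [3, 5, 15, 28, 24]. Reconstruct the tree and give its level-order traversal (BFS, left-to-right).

Inorder:   [3, 5, 15, 24, 28]
Postorder: [3, 5, 15, 28, 24]
Algorithm: postorder visits root last, so walk postorder right-to-left;
each value is the root of the current inorder slice — split it at that
value, recurse on the right subtree first, then the left.
Recursive splits:
  root=24; inorder splits into left=[3, 5, 15], right=[28]
  root=28; inorder splits into left=[], right=[]
  root=15; inorder splits into left=[3, 5], right=[]
  root=5; inorder splits into left=[3], right=[]
  root=3; inorder splits into left=[], right=[]
Reconstructed level-order: [24, 15, 28, 5, 3]


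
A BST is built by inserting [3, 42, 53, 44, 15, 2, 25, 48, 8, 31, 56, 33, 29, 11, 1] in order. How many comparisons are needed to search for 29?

Search path for 29: 3 -> 42 -> 15 -> 25 -> 31 -> 29
Found: True
Comparisons: 6


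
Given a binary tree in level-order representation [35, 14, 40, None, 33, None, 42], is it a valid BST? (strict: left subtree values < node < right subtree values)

Level-order array: [35, 14, 40, None, 33, None, 42]
Validate using subtree bounds (lo, hi): at each node, require lo < value < hi,
then recurse left with hi=value and right with lo=value.
Preorder trace (stopping at first violation):
  at node 35 with bounds (-inf, +inf): OK
  at node 14 with bounds (-inf, 35): OK
  at node 33 with bounds (14, 35): OK
  at node 40 with bounds (35, +inf): OK
  at node 42 with bounds (40, +inf): OK
No violation found at any node.
Result: Valid BST


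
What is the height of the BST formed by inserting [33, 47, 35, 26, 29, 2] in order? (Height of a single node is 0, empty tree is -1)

Insertion order: [33, 47, 35, 26, 29, 2]
Tree (level-order array): [33, 26, 47, 2, 29, 35]
Compute height bottom-up (empty subtree = -1):
  height(2) = 1 + max(-1, -1) = 0
  height(29) = 1 + max(-1, -1) = 0
  height(26) = 1 + max(0, 0) = 1
  height(35) = 1 + max(-1, -1) = 0
  height(47) = 1 + max(0, -1) = 1
  height(33) = 1 + max(1, 1) = 2
Height = 2


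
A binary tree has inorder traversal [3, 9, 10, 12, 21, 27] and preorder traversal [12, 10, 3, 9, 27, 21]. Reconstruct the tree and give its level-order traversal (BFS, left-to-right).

Inorder:  [3, 9, 10, 12, 21, 27]
Preorder: [12, 10, 3, 9, 27, 21]
Algorithm: preorder visits root first, so consume preorder in order;
for each root, split the current inorder slice at that value into
left-subtree inorder and right-subtree inorder, then recurse.
Recursive splits:
  root=12; inorder splits into left=[3, 9, 10], right=[21, 27]
  root=10; inorder splits into left=[3, 9], right=[]
  root=3; inorder splits into left=[], right=[9]
  root=9; inorder splits into left=[], right=[]
  root=27; inorder splits into left=[21], right=[]
  root=21; inorder splits into left=[], right=[]
Reconstructed level-order: [12, 10, 27, 3, 21, 9]


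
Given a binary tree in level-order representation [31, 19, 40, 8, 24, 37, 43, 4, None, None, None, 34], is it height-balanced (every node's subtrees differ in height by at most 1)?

Tree (level-order array): [31, 19, 40, 8, 24, 37, 43, 4, None, None, None, 34]
Definition: a tree is height-balanced if, at every node, |h(left) - h(right)| <= 1 (empty subtree has height -1).
Bottom-up per-node check:
  node 4: h_left=-1, h_right=-1, diff=0 [OK], height=0
  node 8: h_left=0, h_right=-1, diff=1 [OK], height=1
  node 24: h_left=-1, h_right=-1, diff=0 [OK], height=0
  node 19: h_left=1, h_right=0, diff=1 [OK], height=2
  node 34: h_left=-1, h_right=-1, diff=0 [OK], height=0
  node 37: h_left=0, h_right=-1, diff=1 [OK], height=1
  node 43: h_left=-1, h_right=-1, diff=0 [OK], height=0
  node 40: h_left=1, h_right=0, diff=1 [OK], height=2
  node 31: h_left=2, h_right=2, diff=0 [OK], height=3
All nodes satisfy the balance condition.
Result: Balanced


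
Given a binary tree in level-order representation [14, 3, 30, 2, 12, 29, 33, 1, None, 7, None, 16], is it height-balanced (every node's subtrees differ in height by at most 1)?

Tree (level-order array): [14, 3, 30, 2, 12, 29, 33, 1, None, 7, None, 16]
Definition: a tree is height-balanced if, at every node, |h(left) - h(right)| <= 1 (empty subtree has height -1).
Bottom-up per-node check:
  node 1: h_left=-1, h_right=-1, diff=0 [OK], height=0
  node 2: h_left=0, h_right=-1, diff=1 [OK], height=1
  node 7: h_left=-1, h_right=-1, diff=0 [OK], height=0
  node 12: h_left=0, h_right=-1, diff=1 [OK], height=1
  node 3: h_left=1, h_right=1, diff=0 [OK], height=2
  node 16: h_left=-1, h_right=-1, diff=0 [OK], height=0
  node 29: h_left=0, h_right=-1, diff=1 [OK], height=1
  node 33: h_left=-1, h_right=-1, diff=0 [OK], height=0
  node 30: h_left=1, h_right=0, diff=1 [OK], height=2
  node 14: h_left=2, h_right=2, diff=0 [OK], height=3
All nodes satisfy the balance condition.
Result: Balanced


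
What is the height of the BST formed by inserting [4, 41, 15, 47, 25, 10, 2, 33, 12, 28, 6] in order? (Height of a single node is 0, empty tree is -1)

Insertion order: [4, 41, 15, 47, 25, 10, 2, 33, 12, 28, 6]
Tree (level-order array): [4, 2, 41, None, None, 15, 47, 10, 25, None, None, 6, 12, None, 33, None, None, None, None, 28]
Compute height bottom-up (empty subtree = -1):
  height(2) = 1 + max(-1, -1) = 0
  height(6) = 1 + max(-1, -1) = 0
  height(12) = 1 + max(-1, -1) = 0
  height(10) = 1 + max(0, 0) = 1
  height(28) = 1 + max(-1, -1) = 0
  height(33) = 1 + max(0, -1) = 1
  height(25) = 1 + max(-1, 1) = 2
  height(15) = 1 + max(1, 2) = 3
  height(47) = 1 + max(-1, -1) = 0
  height(41) = 1 + max(3, 0) = 4
  height(4) = 1 + max(0, 4) = 5
Height = 5


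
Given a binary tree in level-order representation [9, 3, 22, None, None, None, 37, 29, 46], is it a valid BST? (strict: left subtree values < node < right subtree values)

Level-order array: [9, 3, 22, None, None, None, 37, 29, 46]
Validate using subtree bounds (lo, hi): at each node, require lo < value < hi,
then recurse left with hi=value and right with lo=value.
Preorder trace (stopping at first violation):
  at node 9 with bounds (-inf, +inf): OK
  at node 3 with bounds (-inf, 9): OK
  at node 22 with bounds (9, +inf): OK
  at node 37 with bounds (22, +inf): OK
  at node 29 with bounds (22, 37): OK
  at node 46 with bounds (37, +inf): OK
No violation found at any node.
Result: Valid BST


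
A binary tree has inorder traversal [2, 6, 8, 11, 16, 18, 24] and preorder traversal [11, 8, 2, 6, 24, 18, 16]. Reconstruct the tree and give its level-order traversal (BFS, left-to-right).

Inorder:  [2, 6, 8, 11, 16, 18, 24]
Preorder: [11, 8, 2, 6, 24, 18, 16]
Algorithm: preorder visits root first, so consume preorder in order;
for each root, split the current inorder slice at that value into
left-subtree inorder and right-subtree inorder, then recurse.
Recursive splits:
  root=11; inorder splits into left=[2, 6, 8], right=[16, 18, 24]
  root=8; inorder splits into left=[2, 6], right=[]
  root=2; inorder splits into left=[], right=[6]
  root=6; inorder splits into left=[], right=[]
  root=24; inorder splits into left=[16, 18], right=[]
  root=18; inorder splits into left=[16], right=[]
  root=16; inorder splits into left=[], right=[]
Reconstructed level-order: [11, 8, 24, 2, 18, 6, 16]


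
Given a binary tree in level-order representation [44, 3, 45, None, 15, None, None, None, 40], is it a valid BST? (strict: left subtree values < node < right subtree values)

Level-order array: [44, 3, 45, None, 15, None, None, None, 40]
Validate using subtree bounds (lo, hi): at each node, require lo < value < hi,
then recurse left with hi=value and right with lo=value.
Preorder trace (stopping at first violation):
  at node 44 with bounds (-inf, +inf): OK
  at node 3 with bounds (-inf, 44): OK
  at node 15 with bounds (3, 44): OK
  at node 40 with bounds (15, 44): OK
  at node 45 with bounds (44, +inf): OK
No violation found at any node.
Result: Valid BST


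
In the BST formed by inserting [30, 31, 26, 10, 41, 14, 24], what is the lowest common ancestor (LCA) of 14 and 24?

Tree insertion order: [30, 31, 26, 10, 41, 14, 24]
Tree (level-order array): [30, 26, 31, 10, None, None, 41, None, 14, None, None, None, 24]
In a BST, the LCA of p=14, q=24 is the first node v on the
root-to-leaf path with p <= v <= q (go left if both < v, right if both > v).
Walk from root:
  at 30: both 14 and 24 < 30, go left
  at 26: both 14 and 24 < 26, go left
  at 10: both 14 and 24 > 10, go right
  at 14: 14 <= 14 <= 24, this is the LCA
LCA = 14


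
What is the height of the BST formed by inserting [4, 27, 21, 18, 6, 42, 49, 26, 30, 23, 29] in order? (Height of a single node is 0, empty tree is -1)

Insertion order: [4, 27, 21, 18, 6, 42, 49, 26, 30, 23, 29]
Tree (level-order array): [4, None, 27, 21, 42, 18, 26, 30, 49, 6, None, 23, None, 29]
Compute height bottom-up (empty subtree = -1):
  height(6) = 1 + max(-1, -1) = 0
  height(18) = 1 + max(0, -1) = 1
  height(23) = 1 + max(-1, -1) = 0
  height(26) = 1 + max(0, -1) = 1
  height(21) = 1 + max(1, 1) = 2
  height(29) = 1 + max(-1, -1) = 0
  height(30) = 1 + max(0, -1) = 1
  height(49) = 1 + max(-1, -1) = 0
  height(42) = 1 + max(1, 0) = 2
  height(27) = 1 + max(2, 2) = 3
  height(4) = 1 + max(-1, 3) = 4
Height = 4


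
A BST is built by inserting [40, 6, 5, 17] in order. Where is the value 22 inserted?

Starting tree (level order): [40, 6, None, 5, 17]
Insertion path: 40 -> 6 -> 17
Result: insert 22 as right child of 17
Final tree (level order): [40, 6, None, 5, 17, None, None, None, 22]


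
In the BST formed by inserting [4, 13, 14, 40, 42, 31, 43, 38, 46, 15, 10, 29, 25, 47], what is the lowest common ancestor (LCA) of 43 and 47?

Tree insertion order: [4, 13, 14, 40, 42, 31, 43, 38, 46, 15, 10, 29, 25, 47]
Tree (level-order array): [4, None, 13, 10, 14, None, None, None, 40, 31, 42, 15, 38, None, 43, None, 29, None, None, None, 46, 25, None, None, 47]
In a BST, the LCA of p=43, q=47 is the first node v on the
root-to-leaf path with p <= v <= q (go left if both < v, right if both > v).
Walk from root:
  at 4: both 43 and 47 > 4, go right
  at 13: both 43 and 47 > 13, go right
  at 14: both 43 and 47 > 14, go right
  at 40: both 43 and 47 > 40, go right
  at 42: both 43 and 47 > 42, go right
  at 43: 43 <= 43 <= 47, this is the LCA
LCA = 43


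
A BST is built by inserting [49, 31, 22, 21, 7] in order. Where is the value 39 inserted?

Starting tree (level order): [49, 31, None, 22, None, 21, None, 7]
Insertion path: 49 -> 31
Result: insert 39 as right child of 31
Final tree (level order): [49, 31, None, 22, 39, 21, None, None, None, 7]


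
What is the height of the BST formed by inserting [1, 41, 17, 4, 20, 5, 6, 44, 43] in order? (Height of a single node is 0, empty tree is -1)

Insertion order: [1, 41, 17, 4, 20, 5, 6, 44, 43]
Tree (level-order array): [1, None, 41, 17, 44, 4, 20, 43, None, None, 5, None, None, None, None, None, 6]
Compute height bottom-up (empty subtree = -1):
  height(6) = 1 + max(-1, -1) = 0
  height(5) = 1 + max(-1, 0) = 1
  height(4) = 1 + max(-1, 1) = 2
  height(20) = 1 + max(-1, -1) = 0
  height(17) = 1 + max(2, 0) = 3
  height(43) = 1 + max(-1, -1) = 0
  height(44) = 1 + max(0, -1) = 1
  height(41) = 1 + max(3, 1) = 4
  height(1) = 1 + max(-1, 4) = 5
Height = 5


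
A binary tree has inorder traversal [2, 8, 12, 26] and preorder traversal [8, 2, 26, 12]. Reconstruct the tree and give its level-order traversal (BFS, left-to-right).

Inorder:  [2, 8, 12, 26]
Preorder: [8, 2, 26, 12]
Algorithm: preorder visits root first, so consume preorder in order;
for each root, split the current inorder slice at that value into
left-subtree inorder and right-subtree inorder, then recurse.
Recursive splits:
  root=8; inorder splits into left=[2], right=[12, 26]
  root=2; inorder splits into left=[], right=[]
  root=26; inorder splits into left=[12], right=[]
  root=12; inorder splits into left=[], right=[]
Reconstructed level-order: [8, 2, 26, 12]


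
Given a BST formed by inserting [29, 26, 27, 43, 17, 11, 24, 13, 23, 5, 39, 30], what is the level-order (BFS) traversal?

Tree insertion order: [29, 26, 27, 43, 17, 11, 24, 13, 23, 5, 39, 30]
Tree (level-order array): [29, 26, 43, 17, 27, 39, None, 11, 24, None, None, 30, None, 5, 13, 23]
BFS from the root, enqueuing left then right child of each popped node:
  queue [29] -> pop 29, enqueue [26, 43], visited so far: [29]
  queue [26, 43] -> pop 26, enqueue [17, 27], visited so far: [29, 26]
  queue [43, 17, 27] -> pop 43, enqueue [39], visited so far: [29, 26, 43]
  queue [17, 27, 39] -> pop 17, enqueue [11, 24], visited so far: [29, 26, 43, 17]
  queue [27, 39, 11, 24] -> pop 27, enqueue [none], visited so far: [29, 26, 43, 17, 27]
  queue [39, 11, 24] -> pop 39, enqueue [30], visited so far: [29, 26, 43, 17, 27, 39]
  queue [11, 24, 30] -> pop 11, enqueue [5, 13], visited so far: [29, 26, 43, 17, 27, 39, 11]
  queue [24, 30, 5, 13] -> pop 24, enqueue [23], visited so far: [29, 26, 43, 17, 27, 39, 11, 24]
  queue [30, 5, 13, 23] -> pop 30, enqueue [none], visited so far: [29, 26, 43, 17, 27, 39, 11, 24, 30]
  queue [5, 13, 23] -> pop 5, enqueue [none], visited so far: [29, 26, 43, 17, 27, 39, 11, 24, 30, 5]
  queue [13, 23] -> pop 13, enqueue [none], visited so far: [29, 26, 43, 17, 27, 39, 11, 24, 30, 5, 13]
  queue [23] -> pop 23, enqueue [none], visited so far: [29, 26, 43, 17, 27, 39, 11, 24, 30, 5, 13, 23]
Result: [29, 26, 43, 17, 27, 39, 11, 24, 30, 5, 13, 23]


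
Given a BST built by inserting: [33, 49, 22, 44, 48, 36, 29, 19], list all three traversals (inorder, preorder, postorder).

Tree insertion order: [33, 49, 22, 44, 48, 36, 29, 19]
Tree (level-order array): [33, 22, 49, 19, 29, 44, None, None, None, None, None, 36, 48]
Inorder (L, root, R): [19, 22, 29, 33, 36, 44, 48, 49]
Preorder (root, L, R): [33, 22, 19, 29, 49, 44, 36, 48]
Postorder (L, R, root): [19, 29, 22, 36, 48, 44, 49, 33]


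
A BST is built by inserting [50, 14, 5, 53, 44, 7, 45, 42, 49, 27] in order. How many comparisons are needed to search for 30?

Search path for 30: 50 -> 14 -> 44 -> 42 -> 27
Found: False
Comparisons: 5


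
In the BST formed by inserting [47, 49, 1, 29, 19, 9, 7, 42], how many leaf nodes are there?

Tree built from: [47, 49, 1, 29, 19, 9, 7, 42]
Tree (level-order array): [47, 1, 49, None, 29, None, None, 19, 42, 9, None, None, None, 7]
Rule: A leaf has 0 children.
Per-node child counts:
  node 47: 2 child(ren)
  node 1: 1 child(ren)
  node 29: 2 child(ren)
  node 19: 1 child(ren)
  node 9: 1 child(ren)
  node 7: 0 child(ren)
  node 42: 0 child(ren)
  node 49: 0 child(ren)
Matching nodes: [7, 42, 49]
Count of leaf nodes: 3


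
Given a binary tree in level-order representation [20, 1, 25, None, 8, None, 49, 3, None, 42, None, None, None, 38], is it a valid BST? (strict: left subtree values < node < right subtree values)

Level-order array: [20, 1, 25, None, 8, None, 49, 3, None, 42, None, None, None, 38]
Validate using subtree bounds (lo, hi): at each node, require lo < value < hi,
then recurse left with hi=value and right with lo=value.
Preorder trace (stopping at first violation):
  at node 20 with bounds (-inf, +inf): OK
  at node 1 with bounds (-inf, 20): OK
  at node 8 with bounds (1, 20): OK
  at node 3 with bounds (1, 8): OK
  at node 25 with bounds (20, +inf): OK
  at node 49 with bounds (25, +inf): OK
  at node 42 with bounds (25, 49): OK
  at node 38 with bounds (25, 42): OK
No violation found at any node.
Result: Valid BST


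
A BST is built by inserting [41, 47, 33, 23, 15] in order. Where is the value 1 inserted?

Starting tree (level order): [41, 33, 47, 23, None, None, None, 15]
Insertion path: 41 -> 33 -> 23 -> 15
Result: insert 1 as left child of 15
Final tree (level order): [41, 33, 47, 23, None, None, None, 15, None, 1]


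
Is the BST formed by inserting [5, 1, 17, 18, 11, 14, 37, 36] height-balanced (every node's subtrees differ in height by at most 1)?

Tree (level-order array): [5, 1, 17, None, None, 11, 18, None, 14, None, 37, None, None, 36]
Definition: a tree is height-balanced if, at every node, |h(left) - h(right)| <= 1 (empty subtree has height -1).
Bottom-up per-node check:
  node 1: h_left=-1, h_right=-1, diff=0 [OK], height=0
  node 14: h_left=-1, h_right=-1, diff=0 [OK], height=0
  node 11: h_left=-1, h_right=0, diff=1 [OK], height=1
  node 36: h_left=-1, h_right=-1, diff=0 [OK], height=0
  node 37: h_left=0, h_right=-1, diff=1 [OK], height=1
  node 18: h_left=-1, h_right=1, diff=2 [FAIL (|-1-1|=2 > 1)], height=2
  node 17: h_left=1, h_right=2, diff=1 [OK], height=3
  node 5: h_left=0, h_right=3, diff=3 [FAIL (|0-3|=3 > 1)], height=4
Node 18 violates the condition: |-1 - 1| = 2 > 1.
Result: Not balanced


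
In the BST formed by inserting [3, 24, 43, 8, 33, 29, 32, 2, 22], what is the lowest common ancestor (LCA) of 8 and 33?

Tree insertion order: [3, 24, 43, 8, 33, 29, 32, 2, 22]
Tree (level-order array): [3, 2, 24, None, None, 8, 43, None, 22, 33, None, None, None, 29, None, None, 32]
In a BST, the LCA of p=8, q=33 is the first node v on the
root-to-leaf path with p <= v <= q (go left if both < v, right if both > v).
Walk from root:
  at 3: both 8 and 33 > 3, go right
  at 24: 8 <= 24 <= 33, this is the LCA
LCA = 24
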